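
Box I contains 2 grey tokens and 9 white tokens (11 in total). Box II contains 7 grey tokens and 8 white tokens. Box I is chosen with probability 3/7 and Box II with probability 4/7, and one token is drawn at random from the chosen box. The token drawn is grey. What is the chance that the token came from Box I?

45/199

P(grey | Box I) = 2/11; P(grey | Box II) = 7/15.
P(grey) = 3/7·2/11 + 4/7·7/15 = 398/1155.
By Bayes' rule, P(Box I | grey) = 6/77 / 398/1155 = 45/199 ≈ 0.2261.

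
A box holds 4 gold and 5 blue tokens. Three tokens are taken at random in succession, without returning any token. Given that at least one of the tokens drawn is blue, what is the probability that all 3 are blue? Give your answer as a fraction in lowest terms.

P(all 3 blue) = C(5,3)/C(9,3) = 5/42; P(at least one blue) = 1 − C(4,3)/C(9,3) = 20/21.
Since 'all 3 blue' ⊆ 'at least one blue', P(all 3 | at least one) = 5/42 / 20/21 = 1/8 ≈ 0.1250.

1/8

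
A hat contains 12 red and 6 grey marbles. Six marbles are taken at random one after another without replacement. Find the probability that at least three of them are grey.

Sum the hypergeometric tail for j = 3,…,6 grey marbles.
Favorable = C(6,3)·C(12,3) + C(6,4)·C(12,2) + C(6,5)·C(12,1) + C(6,6)·C(12,0) = 5463; total = C(18,6) = 18564.
P = 5463/18564 = 1821/6188 ≈ 0.2943.

1821/6188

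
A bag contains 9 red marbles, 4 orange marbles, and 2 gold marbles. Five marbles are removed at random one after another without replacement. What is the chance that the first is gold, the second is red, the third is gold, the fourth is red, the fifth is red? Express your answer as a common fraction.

2/715

Multiply the conditional probability of each draw in order, without replacement, so each draw removes one from its color and from the total.
P = (2/15) · (9/14) · (1/13) · (8/12) · (7/11) = 2/715 ≈ 0.0028.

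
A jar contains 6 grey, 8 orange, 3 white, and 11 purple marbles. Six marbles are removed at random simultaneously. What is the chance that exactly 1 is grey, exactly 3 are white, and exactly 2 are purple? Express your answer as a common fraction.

11/12558

Unordered draws without replacement: count favorable combinations over C(28,6).
Favorable = C(6,1) · C(8,0) · C(3,3) · C(11,2) = 330; total = C(28,6) = 376740.
P = 330/376740 = 11/12558 ≈ 0.0009.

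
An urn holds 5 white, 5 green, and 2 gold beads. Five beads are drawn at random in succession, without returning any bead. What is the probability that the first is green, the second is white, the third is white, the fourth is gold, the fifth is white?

Multiply the conditional probability of each draw in order, without replacement, so each draw removes one from its color and from the total.
P = (5/12) · (5/11) · (4/10) · (2/9) · (3/8) = 5/792 ≈ 0.0063.

5/792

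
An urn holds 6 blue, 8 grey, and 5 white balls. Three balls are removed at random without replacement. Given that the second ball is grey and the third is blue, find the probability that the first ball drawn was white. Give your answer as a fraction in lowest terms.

5/17

P(first=white and the second ball is grey and the third is blue) = (5/19)·(8/18)·(6/17) = 40/969.
P(E) = Σ over first color = 40/969 + 56/969 + 40/969 = 8/57.
By Bayes, P(first=white | E) = 40/969 / 8/57 = 5/17 ≈ 0.2941.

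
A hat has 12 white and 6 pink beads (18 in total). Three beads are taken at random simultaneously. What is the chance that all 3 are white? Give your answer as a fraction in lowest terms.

55/204

Unordered draws without replacement: count favorable combinations over C(18,3).
Favorable = C(12,3) · C(6,0) = 220; total = C(18,3) = 816.
P = 220/816 = 55/204 ≈ 0.2696.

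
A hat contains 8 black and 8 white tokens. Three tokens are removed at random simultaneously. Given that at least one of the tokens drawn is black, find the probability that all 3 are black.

P(all 3 black) = C(8,3)/C(16,3) = 1/10; P(at least one black) = 1 − C(8,3)/C(16,3) = 9/10.
Since 'all 3 black' ⊆ 'at least one black', P(all 3 | at least one) = 1/10 / 9/10 = 1/9 ≈ 0.1111.

1/9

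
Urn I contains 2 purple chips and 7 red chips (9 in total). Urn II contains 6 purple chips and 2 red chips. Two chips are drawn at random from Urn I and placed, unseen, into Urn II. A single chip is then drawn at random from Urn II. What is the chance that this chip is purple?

29/45

Condition on how many of the transferred chips are purple (from Urn I: 2 purple of 9; then Urn II has 10 total).
  0 purple: C(2,0)C(7,2)/C(9,2) = 7/12; then P = 6/10
  1 purple: C(2,1)C(7,1)/C(9,2) = 7/18; then P = 7/10
  2 purple: C(2,2)C(7,0)/C(9,2) = 1/36; then P = 8/10
P(purple from Urn II) = 29/45 ≈ 0.6444.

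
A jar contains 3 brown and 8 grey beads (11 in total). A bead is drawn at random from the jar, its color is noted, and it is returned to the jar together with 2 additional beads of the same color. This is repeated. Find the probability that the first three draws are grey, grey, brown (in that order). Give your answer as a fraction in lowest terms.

16/143

Track the composition after each reinforcement of +2.
P = (8/11) · (10/13) · (3/15) = 16/143 ≈ 0.1119.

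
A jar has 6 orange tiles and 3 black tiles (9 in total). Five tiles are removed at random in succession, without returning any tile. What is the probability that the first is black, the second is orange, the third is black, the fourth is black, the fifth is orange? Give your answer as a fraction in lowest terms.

Multiply the conditional probability of each draw in order, without replacement, so each draw removes one from its color and from the total.
P = (3/9) · (6/8) · (2/7) · (1/6) · (5/5) = 1/84 ≈ 0.0119.

1/84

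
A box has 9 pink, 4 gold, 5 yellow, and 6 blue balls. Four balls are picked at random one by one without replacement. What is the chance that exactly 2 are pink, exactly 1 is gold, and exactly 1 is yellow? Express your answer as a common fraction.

Unordered draws without replacement: count favorable combinations over C(24,4).
Favorable = C(9,2) · C(4,1) · C(5,1) · C(6,0) = 720; total = C(24,4) = 10626.
P = 720/10626 = 120/1771 ≈ 0.0678.

120/1771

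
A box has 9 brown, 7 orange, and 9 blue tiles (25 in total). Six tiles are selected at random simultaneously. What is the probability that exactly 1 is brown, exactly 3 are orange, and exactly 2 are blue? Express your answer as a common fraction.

81/1265

Unordered draws without replacement: count favorable combinations over C(25,6).
Favorable = C(9,1) · C(7,3) · C(9,2) = 11340; total = C(25,6) = 177100.
P = 11340/177100 = 81/1265 ≈ 0.0640.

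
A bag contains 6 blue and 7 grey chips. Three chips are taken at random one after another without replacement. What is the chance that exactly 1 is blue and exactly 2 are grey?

63/143

Unordered draws without replacement: count favorable combinations over C(13,3).
Favorable = C(6,1) · C(7,2) = 126; total = C(13,3) = 286.
P = 126/286 = 63/143 ≈ 0.4406.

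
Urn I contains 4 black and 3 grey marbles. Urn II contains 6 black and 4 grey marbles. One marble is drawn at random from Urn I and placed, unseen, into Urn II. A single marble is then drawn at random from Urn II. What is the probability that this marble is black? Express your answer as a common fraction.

46/77

Condition on how many of the transferred marbles are black (from Urn I: 4 black of 7; then Urn II has 11 total).
  0 black: C(4,0)C(3,1)/C(7,1) = 3/7; then P = 6/11
  1 black: C(4,1)C(3,0)/C(7,1) = 4/7; then P = 7/11
P(black from Urn II) = 46/77 ≈ 0.5974.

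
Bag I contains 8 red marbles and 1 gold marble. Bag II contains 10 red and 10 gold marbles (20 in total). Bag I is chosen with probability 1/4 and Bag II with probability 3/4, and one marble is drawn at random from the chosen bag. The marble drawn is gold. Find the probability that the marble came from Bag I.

2/29

P(gold | Bag I) = 1/9; P(gold | Bag II) = 1/2.
P(gold) = 1/4·1/9 + 3/4·1/2 = 29/72.
By Bayes' rule, P(Bag I | gold) = 1/36 / 29/72 = 2/29 ≈ 0.0690.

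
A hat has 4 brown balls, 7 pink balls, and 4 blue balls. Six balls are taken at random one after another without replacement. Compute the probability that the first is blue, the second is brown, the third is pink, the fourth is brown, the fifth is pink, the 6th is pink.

2/715

Multiply the conditional probability of each draw in order, without replacement, so each draw removes one from its color and from the total.
P = (4/15) · (4/14) · (7/13) · (3/12) · (6/11) · (5/10) = 2/715 ≈ 0.0028.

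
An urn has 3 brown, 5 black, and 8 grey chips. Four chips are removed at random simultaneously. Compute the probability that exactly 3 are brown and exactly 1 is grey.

Unordered draws without replacement: count favorable combinations over C(16,4).
Favorable = C(3,3) · C(5,0) · C(8,1) = 8; total = C(16,4) = 1820.
P = 8/1820 = 2/455 ≈ 0.0044.

2/455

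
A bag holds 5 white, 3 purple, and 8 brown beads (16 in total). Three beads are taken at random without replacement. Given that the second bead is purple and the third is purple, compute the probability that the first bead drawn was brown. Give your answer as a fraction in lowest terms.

4/7

P(first=brown and the second bead is purple and the third is purple) = (8/16)·(3/15)·(2/14) = 1/70.
P(E) = Σ over first color = 1/112 + 1/560 + 1/70 = 1/40.
By Bayes, P(first=brown | E) = 1/70 / 1/40 = 4/7 ≈ 0.5714.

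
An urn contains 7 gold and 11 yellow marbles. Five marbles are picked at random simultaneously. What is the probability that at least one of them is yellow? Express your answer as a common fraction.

Use the complement: P(at least one yellow) = 1 − P(no yellow).
P(none) = C(7,5)/C(18,5) = 21/8568.
So P = 1 − 21/8568 = 407/408 ≈ 0.9975.

407/408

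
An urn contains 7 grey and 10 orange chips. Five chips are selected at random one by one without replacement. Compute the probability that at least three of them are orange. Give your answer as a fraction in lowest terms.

Sum the hypergeometric tail for j = 3,…,5 orange chips.
Favorable = C(10,3)·C(7,2) + C(10,4)·C(7,1) + C(10,5)·C(7,0) = 4242; total = C(17,5) = 6188.
P = 4242/6188 = 303/442 ≈ 0.6855.

303/442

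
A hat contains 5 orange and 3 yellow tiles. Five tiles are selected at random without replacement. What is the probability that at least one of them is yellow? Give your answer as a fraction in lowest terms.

Use the complement: P(at least one yellow) = 1 − P(no yellow).
P(none) = C(5,5)/C(8,5) = 1/56.
So P = 1 − 1/56 = 55/56 ≈ 0.9821.

55/56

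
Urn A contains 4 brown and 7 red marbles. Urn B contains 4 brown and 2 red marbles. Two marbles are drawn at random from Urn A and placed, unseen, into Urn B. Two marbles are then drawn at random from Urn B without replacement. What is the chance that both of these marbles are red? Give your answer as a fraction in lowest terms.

Condition on how many of the transferred marbles are red (from Urn A: 7 red of 11; then Urn B has 8 total).
  0 red: C(7,0)C(4,2)/C(11,2) = 6/55; then P = C(2,2)/C(8,2) = 1/28
  1 red: C(7,1)C(4,1)/C(11,2) = 28/55; then P = C(3,2)/C(8,2) = 3/28
  2 red: C(7,2)C(4,0)/C(11,2) = 21/55; then P = C(4,2)/C(8,2) = 3/14
P(both red) = 54/385 ≈ 0.1403.

54/385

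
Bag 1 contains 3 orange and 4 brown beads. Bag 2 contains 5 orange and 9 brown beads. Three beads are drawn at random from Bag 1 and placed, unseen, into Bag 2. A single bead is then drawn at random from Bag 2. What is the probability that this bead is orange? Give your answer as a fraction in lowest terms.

44/119

Condition on how many of the transferred beads are orange (from Bag 1: 3 orange of 7; then Bag 2 has 17 total).
  0 orange: C(3,0)C(4,3)/C(7,3) = 4/35; then P = 5/17
  1 orange: C(3,1)C(4,2)/C(7,3) = 18/35; then P = 6/17
  2 orange: C(3,2)C(4,1)/C(7,3) = 12/35; then P = 7/17
  3 orange: C(3,3)C(4,0)/C(7,3) = 1/35; then P = 8/17
P(orange from Bag 2) = 44/119 ≈ 0.3697.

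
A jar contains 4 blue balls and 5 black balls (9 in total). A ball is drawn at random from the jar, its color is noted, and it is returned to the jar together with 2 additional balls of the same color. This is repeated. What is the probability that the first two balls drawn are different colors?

Either black then blue, or blue then black; after the first draw the total is 11.
P = (5/9)·(4/11) + (4/9)·(5/11) = 40/99 ≈ 0.4040.

40/99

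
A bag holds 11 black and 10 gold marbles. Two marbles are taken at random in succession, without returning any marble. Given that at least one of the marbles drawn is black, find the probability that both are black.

1/3

P(both black) = C(11,2)/C(21,2) = 11/42; P(at least one black) = 1 − C(10,2)/C(21,2) = 11/14.
Since 'both black' ⊆ 'at least one black', P(both | at least one) = 11/42 / 11/14 = 1/3 ≈ 0.3333.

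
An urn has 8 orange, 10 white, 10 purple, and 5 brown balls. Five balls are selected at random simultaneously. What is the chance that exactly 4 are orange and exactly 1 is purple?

175/59334

Unordered draws without replacement: count favorable combinations over C(33,5).
Favorable = C(8,4) · C(10,0) · C(10,1) · C(5,0) = 700; total = C(33,5) = 237336.
P = 700/237336 = 175/59334 ≈ 0.0029.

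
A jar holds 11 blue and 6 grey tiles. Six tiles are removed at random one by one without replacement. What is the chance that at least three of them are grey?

Sum the hypergeometric tail for j = 3,…,6 grey tiles.
Favorable = C(6,3)·C(11,3) + C(6,4)·C(11,2) + C(6,5)·C(11,1) + C(6,6)·C(11,0) = 4192; total = C(17,6) = 12376.
P = 4192/12376 = 524/1547 ≈ 0.3387.

524/1547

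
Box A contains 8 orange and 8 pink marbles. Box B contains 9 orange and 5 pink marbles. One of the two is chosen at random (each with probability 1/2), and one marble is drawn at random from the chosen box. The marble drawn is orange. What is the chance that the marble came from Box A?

P(orange | Box A) = 1/2; P(orange | Box B) = 9/14.
P(orange) = 1/2·1/2 + 1/2·9/14 = 4/7.
By Bayes' rule, P(Box A | orange) = 1/4 / 4/7 = 7/16 ≈ 0.4375.

7/16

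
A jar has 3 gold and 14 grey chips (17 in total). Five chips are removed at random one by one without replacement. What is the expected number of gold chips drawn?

15/17

By linearity of expectation, E[X] = Σ P(draw i is gold); by symmetry each draw (even without replacement) has P(gold) = 3/17.
E[X] = 5 · 3/17 = 15/17 ≈ 0.8824.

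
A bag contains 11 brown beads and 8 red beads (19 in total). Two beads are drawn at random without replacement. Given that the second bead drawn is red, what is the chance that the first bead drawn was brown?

P(first=brown and the second bead drawn is red) = (11/19)·(8/18) = 44/171.
P(the second bead drawn is red) = Σ over first color = 44/171 + 28/171 = 8/19.
By Bayes, P(first=brown | the second bead drawn is red) = 44/171 / 8/19 = 11/18 ≈ 0.6111.

11/18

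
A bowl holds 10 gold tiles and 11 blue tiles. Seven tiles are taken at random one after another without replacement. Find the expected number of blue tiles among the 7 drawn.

11/3

By linearity of expectation, E[X] = Σ P(draw i is blue); by symmetry each draw (even without replacement) has P(blue) = 11/21.
E[X] = 7 · 11/21 = 11/3 ≈ 3.6667.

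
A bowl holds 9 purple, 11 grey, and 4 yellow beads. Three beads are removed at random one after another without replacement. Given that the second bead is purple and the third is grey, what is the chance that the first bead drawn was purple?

4/11

P(first=purple and the second bead is purple and the third is grey) = (9/24)·(8/23)·(11/22) = 3/46.
P(E) = Σ over first color = 3/46 + 15/184 + 3/92 = 33/184.
By Bayes, P(first=purple | E) = 3/46 / 33/184 = 4/11 ≈ 0.3636.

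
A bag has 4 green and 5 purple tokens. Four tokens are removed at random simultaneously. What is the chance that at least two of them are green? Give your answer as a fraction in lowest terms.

9/14

Sum the hypergeometric tail for j = 2,…,4 green tokens.
Favorable = C(4,2)·C(5,2) + C(4,3)·C(5,1) + C(4,4)·C(5,0) = 81; total = C(9,4) = 126.
P = 81/126 = 9/14 ≈ 0.6429.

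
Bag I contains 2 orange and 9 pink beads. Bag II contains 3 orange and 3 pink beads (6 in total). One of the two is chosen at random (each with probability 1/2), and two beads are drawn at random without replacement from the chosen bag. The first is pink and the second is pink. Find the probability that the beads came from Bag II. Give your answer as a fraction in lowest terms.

11/47

P(E | Bag I) = 36/55; P(E | Bag II) = 1/5.
P(E) = 1/2·36/55 + 1/2·1/5 = 47/110.
By Bayes' rule, P(Bag II | E) = 1/10 / 47/110 = 11/47 ≈ 0.2340.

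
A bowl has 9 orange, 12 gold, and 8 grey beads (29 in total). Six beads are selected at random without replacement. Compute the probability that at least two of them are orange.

24727/39585

Sum the hypergeometric tail for j = 2,…,6 orange beads.
Favorable = C(9,2)·C(20,4) + C(9,3)·C(20,3) + C(9,4)·C(20,2) + C(9,5)·C(20,1) + C(9,6)·C(20,0) = 296724; total = C(29,6) = 475020.
P = 296724/475020 = 24727/39585 ≈ 0.6247.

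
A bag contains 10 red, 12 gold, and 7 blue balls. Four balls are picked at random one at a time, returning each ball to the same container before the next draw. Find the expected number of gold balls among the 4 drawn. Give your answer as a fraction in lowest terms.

By linearity of expectation, E[X] = Σ P(draw i is gold); each independent draw has P(gold) = 12/29.
E[X] = 4 · 12/29 = 48/29 ≈ 1.6552.

48/29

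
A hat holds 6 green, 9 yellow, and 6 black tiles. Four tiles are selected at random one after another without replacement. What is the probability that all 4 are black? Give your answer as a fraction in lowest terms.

1/399

Unordered draws without replacement: count favorable combinations over C(21,4).
Favorable = C(6,0) · C(9,0) · C(6,4) = 15; total = C(21,4) = 5985.
P = 15/5985 = 1/399 ≈ 0.0025.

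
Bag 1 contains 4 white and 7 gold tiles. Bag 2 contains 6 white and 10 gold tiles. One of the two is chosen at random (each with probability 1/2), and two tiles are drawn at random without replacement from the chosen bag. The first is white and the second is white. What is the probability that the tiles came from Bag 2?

P(E | Bag 1) = 6/55; P(E | Bag 2) = 1/8.
P(E) = 1/2·6/55 + 1/2·1/8 = 103/880.
By Bayes' rule, P(Bag 2 | E) = 1/16 / 103/880 = 55/103 ≈ 0.5340.

55/103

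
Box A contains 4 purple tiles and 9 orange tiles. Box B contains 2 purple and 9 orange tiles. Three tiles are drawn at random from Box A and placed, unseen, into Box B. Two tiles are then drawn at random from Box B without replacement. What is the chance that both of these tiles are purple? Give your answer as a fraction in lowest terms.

Condition on how many of the transferred tiles are purple (from Box A: 4 purple of 13; then Box B has 14 total).
  0 purple: C(4,0)C(9,3)/C(13,3) = 42/143; then P = C(2,2)/C(14,2) = 1/91
  1 purple: C(4,1)C(9,2)/C(13,3) = 72/143; then P = C(3,2)/C(14,2) = 3/91
  2 purple: C(4,2)C(9,1)/C(13,3) = 27/143; then P = C(4,2)/C(14,2) = 6/91
  3 purple: C(4,3)C(9,0)/C(13,3) = 2/143; then P = C(5,2)/C(14,2) = 10/91
P(both purple) = 40/1183 ≈ 0.0338.

40/1183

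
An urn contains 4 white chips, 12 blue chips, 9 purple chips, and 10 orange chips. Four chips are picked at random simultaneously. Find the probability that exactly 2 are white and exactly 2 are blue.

Unordered draws without replacement: count favorable combinations over C(35,4).
Favorable = C(4,2) · C(12,2) · C(9,0) · C(10,0) = 396; total = C(35,4) = 52360.
P = 396/52360 = 9/1190 ≈ 0.0076.

9/1190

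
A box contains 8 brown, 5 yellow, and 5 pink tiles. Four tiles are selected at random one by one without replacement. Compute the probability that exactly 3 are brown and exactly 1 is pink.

14/153

Unordered draws without replacement: count favorable combinations over C(18,4).
Favorable = C(8,3) · C(5,0) · C(5,1) = 280; total = C(18,4) = 3060.
P = 280/3060 = 14/153 ≈ 0.0915.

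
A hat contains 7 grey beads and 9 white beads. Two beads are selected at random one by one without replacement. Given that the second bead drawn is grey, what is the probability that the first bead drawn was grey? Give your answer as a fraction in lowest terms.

P(first=grey and the second bead drawn is grey) = (7/16)·(6/15) = 7/40.
P(the second bead drawn is grey) = Σ over first color = 7/40 + 21/80 = 7/16.
By Bayes, P(first=grey | the second bead drawn is grey) = 7/40 / 7/16 = 2/5 ≈ 0.4000.

2/5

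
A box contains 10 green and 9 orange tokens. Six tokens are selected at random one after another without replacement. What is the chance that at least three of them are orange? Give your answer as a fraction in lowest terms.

Sum the hypergeometric tail for j = 3,…,6 orange tokens.
Favorable = C(9,3)·C(10,3) + C(9,4)·C(10,2) + C(9,5)·C(10,1) + C(9,6)·C(10,0) = 17094; total = C(19,6) = 27132.
P = 17094/27132 = 407/646 ≈ 0.6300.

407/646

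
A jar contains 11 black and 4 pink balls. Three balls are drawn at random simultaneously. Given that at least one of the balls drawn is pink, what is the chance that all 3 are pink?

P(all 3 pink) = C(4,3)/C(15,3) = 4/455; P(at least one pink) = 1 − C(11,3)/C(15,3) = 58/91.
Since 'all 3 pink' ⊆ 'at least one pink', P(all 3 | at least one) = 4/455 / 58/91 = 2/145 ≈ 0.0138.

2/145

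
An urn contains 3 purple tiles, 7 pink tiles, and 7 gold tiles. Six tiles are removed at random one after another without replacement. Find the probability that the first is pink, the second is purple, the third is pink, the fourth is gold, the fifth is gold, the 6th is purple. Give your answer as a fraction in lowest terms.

21/17680

Multiply the conditional probability of each draw in order, without replacement, so each draw removes one from its color and from the total.
P = (7/17) · (3/16) · (6/15) · (7/14) · (6/13) · (2/12) = 21/17680 ≈ 0.0012.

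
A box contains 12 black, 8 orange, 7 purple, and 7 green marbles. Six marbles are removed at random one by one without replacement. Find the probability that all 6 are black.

Unordered draws without replacement: count favorable combinations over C(34,6).
Favorable = C(12,6) · C(8,0) · C(7,0) · C(7,0) = 924; total = C(34,6) = 1344904.
P = 924/1344904 = 21/30566 ≈ 0.0007.

21/30566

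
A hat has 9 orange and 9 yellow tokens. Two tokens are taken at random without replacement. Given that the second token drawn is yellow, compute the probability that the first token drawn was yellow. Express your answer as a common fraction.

8/17

P(first=yellow and the second token drawn is yellow) = (9/18)·(8/17) = 4/17.
P(the second token drawn is yellow) = Σ over first color = 9/34 + 4/17 = 1/2.
By Bayes, P(first=yellow | the second token drawn is yellow) = 4/17 / 1/2 = 8/17 ≈ 0.4706.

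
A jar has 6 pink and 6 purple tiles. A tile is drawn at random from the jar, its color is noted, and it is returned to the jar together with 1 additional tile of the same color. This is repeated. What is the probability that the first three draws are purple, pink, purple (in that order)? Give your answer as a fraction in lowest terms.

3/26

Track the composition after each reinforcement of +1.
P = (6/12) · (6/13) · (7/14) = 3/26 ≈ 0.1154.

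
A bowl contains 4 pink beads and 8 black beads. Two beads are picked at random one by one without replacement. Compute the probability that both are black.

14/33

Multiply the conditional probability of each draw in order, without replacement, so each draw removes one from its color and from the total.
P = (8/12) · (7/11) = 14/33 ≈ 0.4242.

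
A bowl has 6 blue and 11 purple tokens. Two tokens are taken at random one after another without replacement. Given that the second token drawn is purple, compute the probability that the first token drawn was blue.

3/8

P(first=blue and the second token drawn is purple) = (6/17)·(11/16) = 33/136.
P(the second token drawn is purple) = Σ over first color = 33/136 + 55/136 = 11/17.
By Bayes, P(first=blue | the second token drawn is purple) = 33/136 / 11/17 = 3/8 ≈ 0.3750.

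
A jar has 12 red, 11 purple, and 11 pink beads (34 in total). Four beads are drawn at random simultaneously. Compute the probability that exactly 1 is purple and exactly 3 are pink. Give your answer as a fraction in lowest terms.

Unordered draws without replacement: count favorable combinations over C(34,4).
Favorable = C(12,0) · C(11,1) · C(11,3) = 1815; total = C(34,4) = 46376.
P = 1815/46376 = 165/4216 ≈ 0.0391.

165/4216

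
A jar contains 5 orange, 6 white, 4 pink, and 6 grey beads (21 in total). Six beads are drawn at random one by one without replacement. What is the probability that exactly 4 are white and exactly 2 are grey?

Unordered draws without replacement: count favorable combinations over C(21,6).
Favorable = C(5,0) · C(6,4) · C(4,0) · C(6,2) = 225; total = C(21,6) = 54264.
P = 225/54264 = 75/18088 ≈ 0.0041.

75/18088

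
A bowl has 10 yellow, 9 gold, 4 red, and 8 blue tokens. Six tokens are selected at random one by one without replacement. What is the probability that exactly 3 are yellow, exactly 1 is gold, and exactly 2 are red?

720/81809

Unordered draws without replacement: count favorable combinations over C(31,6).
Favorable = C(10,3) · C(9,1) · C(4,2) · C(8,0) = 6480; total = C(31,6) = 736281.
P = 6480/736281 = 720/81809 ≈ 0.0088.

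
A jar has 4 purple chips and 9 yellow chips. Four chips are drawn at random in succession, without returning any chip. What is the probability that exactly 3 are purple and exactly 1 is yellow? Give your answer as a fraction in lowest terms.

Unordered draws without replacement: count favorable combinations over C(13,4).
Favorable = C(4,3) · C(9,1) = 36; total = C(13,4) = 715.
P = 36/715 = 36/715 ≈ 0.0503.

36/715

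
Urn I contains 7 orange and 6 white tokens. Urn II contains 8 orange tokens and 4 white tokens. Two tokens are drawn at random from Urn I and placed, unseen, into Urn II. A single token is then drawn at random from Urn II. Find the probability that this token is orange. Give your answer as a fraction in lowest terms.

59/91

Condition on how many of the transferred tokens are orange (from Urn I: 7 orange of 13; then Urn II has 14 total).
  0 orange: C(7,0)C(6,2)/C(13,2) = 5/26; then P = 8/14
  1 orange: C(7,1)C(6,1)/C(13,2) = 7/13; then P = 9/14
  2 orange: C(7,2)C(6,0)/C(13,2) = 7/26; then P = 10/14
P(orange from Urn II) = 59/91 ≈ 0.6484.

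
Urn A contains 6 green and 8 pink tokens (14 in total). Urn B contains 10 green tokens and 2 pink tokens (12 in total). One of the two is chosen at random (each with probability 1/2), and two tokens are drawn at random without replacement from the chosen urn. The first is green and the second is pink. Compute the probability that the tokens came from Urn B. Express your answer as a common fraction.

455/1247

P(E | Urn A) = 24/91; P(E | Urn B) = 5/33.
P(E) = 1/2·24/91 + 1/2·5/33 = 1247/6006.
By Bayes' rule, P(Urn B | E) = 5/66 / 1247/6006 = 455/1247 ≈ 0.3649.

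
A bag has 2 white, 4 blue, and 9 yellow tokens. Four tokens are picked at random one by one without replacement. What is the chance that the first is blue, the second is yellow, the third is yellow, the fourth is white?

8/455

Multiply the conditional probability of each draw in order, without replacement, so each draw removes one from its color and from the total.
P = (4/15) · (9/14) · (8/13) · (2/12) = 8/455 ≈ 0.0176.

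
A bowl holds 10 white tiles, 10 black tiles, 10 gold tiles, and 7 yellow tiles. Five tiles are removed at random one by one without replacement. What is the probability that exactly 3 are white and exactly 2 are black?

600/48433

Unordered draws without replacement: count favorable combinations over C(37,5).
Favorable = C(10,3) · C(10,2) · C(10,0) · C(7,0) = 5400; total = C(37,5) = 435897.
P = 5400/435897 = 600/48433 ≈ 0.0124.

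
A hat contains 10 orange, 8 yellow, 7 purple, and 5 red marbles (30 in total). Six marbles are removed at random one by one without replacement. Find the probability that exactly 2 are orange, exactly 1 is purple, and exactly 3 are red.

2/377

Unordered draws without replacement: count favorable combinations over C(30,6).
Favorable = C(10,2) · C(8,0) · C(7,1) · C(5,3) = 3150; total = C(30,6) = 593775.
P = 3150/593775 = 2/377 ≈ 0.0053.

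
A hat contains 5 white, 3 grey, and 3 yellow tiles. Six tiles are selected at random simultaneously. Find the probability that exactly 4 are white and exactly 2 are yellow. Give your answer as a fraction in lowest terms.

Unordered draws without replacement: count favorable combinations over C(11,6).
Favorable = C(5,4) · C(3,0) · C(3,2) = 15; total = C(11,6) = 462.
P = 15/462 = 5/154 ≈ 0.0325.

5/154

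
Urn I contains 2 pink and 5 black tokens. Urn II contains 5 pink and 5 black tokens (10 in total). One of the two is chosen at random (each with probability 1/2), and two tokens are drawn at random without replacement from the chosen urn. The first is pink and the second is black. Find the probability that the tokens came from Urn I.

6/13

P(E | Urn I) = 5/21; P(E | Urn II) = 5/18.
P(E) = 1/2·5/21 + 1/2·5/18 = 65/252.
By Bayes' rule, P(Urn I | E) = 5/42 / 65/252 = 6/13 ≈ 0.4615.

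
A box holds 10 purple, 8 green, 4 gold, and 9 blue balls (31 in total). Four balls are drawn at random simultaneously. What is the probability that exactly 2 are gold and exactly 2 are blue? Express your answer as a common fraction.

Unordered draws without replacement: count favorable combinations over C(31,4).
Favorable = C(10,0) · C(8,0) · C(4,2) · C(9,2) = 216; total = C(31,4) = 31465.
P = 216/31465 = 216/31465 ≈ 0.0069.

216/31465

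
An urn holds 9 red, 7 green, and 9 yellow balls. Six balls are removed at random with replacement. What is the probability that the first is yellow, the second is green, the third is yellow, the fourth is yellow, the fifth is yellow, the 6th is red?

413343/244140625

Multiply the conditional probability of each draw in order, with replacement (the composition resets each draw).
P = (9/25) · (7/25) · (9/25) · (9/25) · (9/25) · (9/25) = 413343/244140625 ≈ 0.0017.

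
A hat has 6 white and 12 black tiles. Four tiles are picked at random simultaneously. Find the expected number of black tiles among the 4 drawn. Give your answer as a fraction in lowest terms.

By linearity of expectation, E[X] = Σ P(draw i is black); by symmetry each draw (even without replacement) has P(black) = 12/18.
E[X] = 4 · 12/18 = 8/3 ≈ 2.6667.

8/3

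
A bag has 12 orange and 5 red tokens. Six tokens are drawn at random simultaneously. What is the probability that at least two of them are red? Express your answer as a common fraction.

Sum the hypergeometric tail for j = 2,…,5 red tokens.
Favorable = C(5,2)·C(12,4) + C(5,3)·C(12,3) + C(5,4)·C(12,2) + C(5,5)·C(12,1) = 7492; total = C(17,6) = 12376.
P = 7492/12376 = 1873/3094 ≈ 0.6054.

1873/3094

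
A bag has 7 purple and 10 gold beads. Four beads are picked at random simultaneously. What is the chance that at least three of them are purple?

11/68

Sum the hypergeometric tail for j = 3,…,4 purple beads.
Favorable = C(7,3)·C(10,1) + C(7,4)·C(10,0) = 385; total = C(17,4) = 2380.
P = 385/2380 = 11/68 ≈ 0.1618.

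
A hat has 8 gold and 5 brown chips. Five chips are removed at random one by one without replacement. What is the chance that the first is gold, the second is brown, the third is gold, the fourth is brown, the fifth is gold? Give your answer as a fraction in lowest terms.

56/1287

Multiply the conditional probability of each draw in order, without replacement, so each draw removes one from its color and from the total.
P = (8/13) · (5/12) · (7/11) · (4/10) · (6/9) = 56/1287 ≈ 0.0435.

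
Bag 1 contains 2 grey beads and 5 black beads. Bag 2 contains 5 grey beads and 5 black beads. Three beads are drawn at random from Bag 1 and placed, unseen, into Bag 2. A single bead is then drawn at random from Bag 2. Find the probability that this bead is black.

50/91

Condition on how many of the transferred beads are black (from Bag 1: 5 black of 7; then Bag 2 has 13 total).
  1 black: C(5,1)C(2,2)/C(7,3) = 1/7; then P = 6/13
  2 black: C(5,2)C(2,1)/C(7,3) = 4/7; then P = 7/13
  3 black: C(5,3)C(2,0)/C(7,3) = 2/7; then P = 8/13
P(black from Bag 2) = 50/91 ≈ 0.5495.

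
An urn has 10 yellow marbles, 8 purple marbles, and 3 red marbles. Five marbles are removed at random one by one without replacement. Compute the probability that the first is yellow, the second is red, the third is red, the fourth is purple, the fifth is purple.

4/2907

Multiply the conditional probability of each draw in order, without replacement, so each draw removes one from its color and from the total.
P = (10/21) · (3/20) · (2/19) · (8/18) · (7/17) = 4/2907 ≈ 0.0014.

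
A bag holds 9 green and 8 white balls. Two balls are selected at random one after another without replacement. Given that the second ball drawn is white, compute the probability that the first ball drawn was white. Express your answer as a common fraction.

P(first=white and the second ball drawn is white) = (8/17)·(7/16) = 7/34.
P(the second ball drawn is white) = Σ over first color = 9/34 + 7/34 = 8/17.
By Bayes, P(first=white | the second ball drawn is white) = 7/34 / 8/17 = 7/16 ≈ 0.4375.

7/16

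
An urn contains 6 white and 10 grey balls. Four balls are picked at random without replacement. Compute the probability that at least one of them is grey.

361/364

Use the complement: P(at least one grey) = 1 − P(no grey).
P(none) = C(6,4)/C(16,4) = 15/1820.
So P = 1 − 15/1820 = 361/364 ≈ 0.9918.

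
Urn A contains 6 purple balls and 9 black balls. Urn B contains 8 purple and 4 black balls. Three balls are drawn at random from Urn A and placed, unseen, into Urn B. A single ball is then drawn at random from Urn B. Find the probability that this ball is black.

29/75

Condition on how many of the transferred balls are black (from Urn A: 9 black of 15; then Urn B has 15 total).
  0 black: C(9,0)C(6,3)/C(15,3) = 4/91; then P = 4/15
  1 black: C(9,1)C(6,2)/C(15,3) = 27/91; then P = 5/15
  2 black: C(9,2)C(6,1)/C(15,3) = 216/455; then P = 6/15
  3 black: C(9,3)C(6,0)/C(15,3) = 12/65; then P = 7/15
P(black from Urn B) = 29/75 ≈ 0.3867.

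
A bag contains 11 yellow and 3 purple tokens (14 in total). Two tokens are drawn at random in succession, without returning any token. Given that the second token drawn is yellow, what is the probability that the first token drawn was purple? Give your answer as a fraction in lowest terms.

P(first=purple and the second token drawn is yellow) = (3/14)·(11/13) = 33/182.
P(the second token drawn is yellow) = Σ over first color = 55/91 + 33/182 = 11/14.
By Bayes, P(first=purple | the second token drawn is yellow) = 33/182 / 11/14 = 3/13 ≈ 0.2308.

3/13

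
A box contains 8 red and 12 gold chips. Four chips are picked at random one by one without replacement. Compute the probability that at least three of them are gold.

Sum the hypergeometric tail for j = 3,…,4 gold chips.
Favorable = C(12,3)·C(8,1) + C(12,4)·C(8,0) = 2255; total = C(20,4) = 4845.
P = 2255/4845 = 451/969 ≈ 0.4654.

451/969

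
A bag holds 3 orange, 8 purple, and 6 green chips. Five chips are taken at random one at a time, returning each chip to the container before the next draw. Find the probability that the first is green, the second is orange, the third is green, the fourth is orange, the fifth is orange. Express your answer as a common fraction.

Multiply the conditional probability of each draw in order, with replacement (the composition resets each draw).
P = (6/17) · (3/17) · (6/17) · (3/17) · (3/17) = 972/1419857 ≈ 0.0007.

972/1419857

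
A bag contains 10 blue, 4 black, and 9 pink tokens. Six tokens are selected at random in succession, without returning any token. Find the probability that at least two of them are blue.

2617/3059

Sum the hypergeometric tail for j = 2,…,6 blue tokens.
Favorable = C(10,2)·C(13,4) + C(10,3)·C(13,3) + C(10,4)·C(13,2) + C(10,5)·C(13,1) + C(10,6)·C(13,0) = 86361; total = C(23,6) = 100947.
P = 86361/100947 = 2617/3059 ≈ 0.8555.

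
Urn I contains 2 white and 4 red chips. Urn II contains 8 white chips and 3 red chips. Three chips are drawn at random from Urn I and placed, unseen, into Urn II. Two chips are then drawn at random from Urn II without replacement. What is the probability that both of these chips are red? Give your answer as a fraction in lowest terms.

Condition on how many of the transferred chips are red (from Urn I: 4 red of 6; then Urn II has 14 total).
  1 red: C(4,1)C(2,2)/C(6,3) = 1/5; then P = C(4,2)/C(14,2) = 6/91
  2 red: C(4,2)C(2,1)/C(6,3) = 3/5; then P = C(5,2)/C(14,2) = 10/91
  3 red: C(4,3)C(2,0)/C(6,3) = 1/5; then P = C(6,2)/C(14,2) = 15/91
P(both red) = 51/455 ≈ 0.1121.

51/455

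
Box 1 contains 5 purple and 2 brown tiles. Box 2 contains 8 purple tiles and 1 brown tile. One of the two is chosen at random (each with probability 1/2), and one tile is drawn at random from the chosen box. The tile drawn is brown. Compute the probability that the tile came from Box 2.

7/25

P(brown | Box 1) = 2/7; P(brown | Box 2) = 1/9.
P(brown) = 1/2·2/7 + 1/2·1/9 = 25/126.
By Bayes' rule, P(Box 2 | brown) = 1/18 / 25/126 = 7/25 ≈ 0.2800.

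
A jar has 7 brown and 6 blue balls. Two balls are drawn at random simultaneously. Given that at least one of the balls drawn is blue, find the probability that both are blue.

P(both blue) = C(6,2)/C(13,2) = 5/26; P(at least one blue) = 1 − C(7,2)/C(13,2) = 19/26.
Since 'both blue' ⊆ 'at least one blue', P(both | at least one) = 5/26 / 19/26 = 5/19 ≈ 0.2632.

5/19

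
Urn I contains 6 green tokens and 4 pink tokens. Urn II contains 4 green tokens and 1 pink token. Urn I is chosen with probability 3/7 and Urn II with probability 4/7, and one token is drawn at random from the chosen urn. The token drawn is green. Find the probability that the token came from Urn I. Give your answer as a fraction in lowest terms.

9/25

P(green | Urn I) = 3/5; P(green | Urn II) = 4/5.
P(green) = 3/7·3/5 + 4/7·4/5 = 5/7.
By Bayes' rule, P(Urn I | green) = 9/35 / 5/7 = 9/25 ≈ 0.3600.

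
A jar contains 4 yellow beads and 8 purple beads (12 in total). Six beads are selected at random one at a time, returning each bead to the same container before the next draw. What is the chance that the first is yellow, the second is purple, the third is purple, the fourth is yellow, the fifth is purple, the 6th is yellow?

8/729

Multiply the conditional probability of each draw in order, with replacement (the composition resets each draw).
P = (4/12) · (8/12) · (8/12) · (4/12) · (8/12) · (4/12) = 8/729 ≈ 0.0110.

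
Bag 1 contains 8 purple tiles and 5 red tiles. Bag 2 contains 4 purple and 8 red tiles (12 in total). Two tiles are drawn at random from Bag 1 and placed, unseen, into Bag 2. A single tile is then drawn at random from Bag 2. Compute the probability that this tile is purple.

Condition on how many of the transferred tiles are purple (from Bag 1: 8 purple of 13; then Bag 2 has 14 total).
  0 purple: C(8,0)C(5,2)/C(13,2) = 5/39; then P = 4/14
  1 purple: C(8,1)C(5,1)/C(13,2) = 20/39; then P = 5/14
  2 purple: C(8,2)C(5,0)/C(13,2) = 14/39; then P = 6/14
P(purple from Bag 2) = 34/91 ≈ 0.3736.

34/91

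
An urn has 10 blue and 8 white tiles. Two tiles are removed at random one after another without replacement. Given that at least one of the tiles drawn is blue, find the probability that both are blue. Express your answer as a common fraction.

9/25

P(both blue) = C(10,2)/C(18,2) = 5/17; P(at least one blue) = 1 − C(8,2)/C(18,2) = 125/153.
Since 'both blue' ⊆ 'at least one blue', P(both | at least one) = 5/17 / 125/153 = 9/25 ≈ 0.3600.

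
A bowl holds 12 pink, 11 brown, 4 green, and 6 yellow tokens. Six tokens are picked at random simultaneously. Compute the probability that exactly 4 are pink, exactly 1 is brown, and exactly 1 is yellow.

Unordered draws without replacement: count favorable combinations over C(33,6).
Favorable = C(12,4) · C(11,1) · C(4,0) · C(6,1) = 32670; total = C(33,6) = 1107568.
P = 32670/1107568 = 1485/50344 ≈ 0.0295.

1485/50344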